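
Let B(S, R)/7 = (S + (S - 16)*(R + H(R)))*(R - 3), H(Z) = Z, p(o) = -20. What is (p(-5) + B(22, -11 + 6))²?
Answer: 4443664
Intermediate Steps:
B(S, R) = 7*(-3 + R)*(S + 2*R*(-16 + S)) (B(S, R) = 7*((S + (S - 16)*(R + R))*(R - 3)) = 7*((S + (-16 + S)*(2*R))*(-3 + R)) = 7*((S + 2*R*(-16 + S))*(-3 + R)) = 7*((-3 + R)*(S + 2*R*(-16 + S))) = 7*(-3 + R)*(S + 2*R*(-16 + S)))
(p(-5) + B(22, -11 + 6))² = (-20 + (-224*(-11 + 6)² - 21*22 + 672*(-11 + 6) - 35*(-11 + 6)*22 + 14*22*(-11 + 6)²))² = (-20 + (-224*(-5)² - 462 + 672*(-5) - 35*(-5)*22 + 14*22*(-5)²))² = (-20 + (-224*25 - 462 - 3360 + 3850 + 14*22*25))² = (-20 + (-5600 - 462 - 3360 + 3850 + 7700))² = (-20 + 2128)² = 2108² = 4443664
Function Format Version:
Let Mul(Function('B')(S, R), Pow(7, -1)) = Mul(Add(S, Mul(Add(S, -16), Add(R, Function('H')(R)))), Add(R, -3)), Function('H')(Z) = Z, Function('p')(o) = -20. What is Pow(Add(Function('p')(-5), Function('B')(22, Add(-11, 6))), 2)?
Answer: 4443664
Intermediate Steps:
Function('B')(S, R) = Mul(7, Add(-3, R), Add(S, Mul(2, R, Add(-16, S)))) (Function('B')(S, R) = Mul(7, Mul(Add(S, Mul(Add(S, -16), Add(R, R))), Add(R, -3))) = Mul(7, Mul(Add(S, Mul(Add(-16, S), Mul(2, R))), Add(-3, R))) = Mul(7, Mul(Add(S, Mul(2, R, Add(-16, S))), Add(-3, R))) = Mul(7, Mul(Add(-3, R), Add(S, Mul(2, R, Add(-16, S))))) = Mul(7, Add(-3, R), Add(S, Mul(2, R, Add(-16, S)))))
Pow(Add(Function('p')(-5), Function('B')(22, Add(-11, 6))), 2) = Pow(Add(-20, Add(Mul(-224, Pow(Add(-11, 6), 2)), Mul(-21, 22), Mul(672, Add(-11, 6)), Mul(-35, Add(-11, 6), 22), Mul(14, 22, Pow(Add(-11, 6), 2)))), 2) = Pow(Add(-20, Add(Mul(-224, Pow(-5, 2)), -462, Mul(672, -5), Mul(-35, -5, 22), Mul(14, 22, Pow(-5, 2)))), 2) = Pow(Add(-20, Add(Mul(-224, 25), -462, -3360, 3850, Mul(14, 22, 25))), 2) = Pow(Add(-20, Add(-5600, -462, -3360, 3850, 7700)), 2) = Pow(Add(-20, 2128), 2) = Pow(2108, 2) = 4443664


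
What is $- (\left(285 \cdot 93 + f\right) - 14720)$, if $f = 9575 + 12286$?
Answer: $-33646$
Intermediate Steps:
$f = 21861$
$- (\left(285 \cdot 93 + f\right) - 14720) = - (\left(285 \cdot 93 + 21861\right) - 14720) = - (\left(26505 + 21861\right) - 14720) = - (48366 - 14720) = \left(-1\right) 33646 = -33646$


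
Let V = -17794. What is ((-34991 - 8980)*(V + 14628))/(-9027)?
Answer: -46404062/3009 ≈ -15422.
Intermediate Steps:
((-34991 - 8980)*(V + 14628))/(-9027) = ((-34991 - 8980)*(-17794 + 14628))/(-9027) = -43971*(-3166)*(-1/9027) = 139212186*(-1/9027) = -46404062/3009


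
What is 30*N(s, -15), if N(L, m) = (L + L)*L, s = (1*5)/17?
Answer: 1500/289 ≈ 5.1903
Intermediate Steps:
s = 5/17 (s = 5*(1/17) = 5/17 ≈ 0.29412)
N(L, m) = 2*L² (N(L, m) = (2*L)*L = 2*L²)
30*N(s, -15) = 30*(2*(5/17)²) = 30*(2*(25/289)) = 30*(50/289) = 1500/289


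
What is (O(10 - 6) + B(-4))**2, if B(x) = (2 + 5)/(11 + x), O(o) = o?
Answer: 25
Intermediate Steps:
B(x) = 7/(11 + x)
(O(10 - 6) + B(-4))**2 = ((10 - 6) + 7/(11 - 4))**2 = (4 + 7/7)**2 = (4 + 7*(1/7))**2 = (4 + 1)**2 = 5**2 = 25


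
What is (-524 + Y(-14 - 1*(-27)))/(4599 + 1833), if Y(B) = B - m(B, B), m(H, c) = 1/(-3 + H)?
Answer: -5111/64320 ≈ -0.079462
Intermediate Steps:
Y(B) = B - 1/(-3 + B)
(-524 + Y(-14 - 1*(-27)))/(4599 + 1833) = (-524 + (-1 + (-14 - 1*(-27))*(-3 + (-14 - 1*(-27))))/(-3 + (-14 - 1*(-27))))/(4599 + 1833) = (-524 + (-1 + (-14 + 27)*(-3 + (-14 + 27)))/(-3 + (-14 + 27)))/6432 = (-524 + (-1 + 13*(-3 + 13))/(-3 + 13))*(1/6432) = (-524 + (-1 + 13*10)/10)*(1/6432) = (-524 + (-1 + 130)/10)*(1/6432) = (-524 + (⅒)*129)*(1/6432) = (-524 + 129/10)*(1/6432) = -5111/10*1/6432 = -5111/64320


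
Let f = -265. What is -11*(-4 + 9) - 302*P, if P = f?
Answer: 79975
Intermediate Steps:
P = -265
-11*(-4 + 9) - 302*P = -11*(-4 + 9) - 302*(-265) = -11*5 + 80030 = -55 + 80030 = 79975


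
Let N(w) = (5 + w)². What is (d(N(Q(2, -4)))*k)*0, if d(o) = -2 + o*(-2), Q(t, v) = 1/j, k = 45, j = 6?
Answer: 0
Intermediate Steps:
Q(t, v) = ⅙ (Q(t, v) = 1/6 = ⅙)
d(o) = -2 - 2*o
(d(N(Q(2, -4)))*k)*0 = ((-2 - 2*(5 + ⅙)²)*45)*0 = ((-2 - 2*(31/6)²)*45)*0 = ((-2 - 2*961/36)*45)*0 = ((-2 - 961/18)*45)*0 = -997/18*45*0 = -4985/2*0 = 0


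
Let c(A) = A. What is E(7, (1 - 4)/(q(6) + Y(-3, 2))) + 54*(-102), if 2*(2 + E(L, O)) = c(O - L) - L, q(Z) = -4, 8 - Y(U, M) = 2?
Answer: -22071/4 ≈ -5517.8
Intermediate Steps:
Y(U, M) = 6 (Y(U, M) = 8 - 1*2 = 8 - 2 = 6)
E(L, O) = -2 + O/2 - L (E(L, O) = -2 + ((O - L) - L)/2 = -2 + (O - 2*L)/2 = -2 + (O/2 - L) = -2 + O/2 - L)
E(7, (1 - 4)/(q(6) + Y(-3, 2))) + 54*(-102) = (-2 + ((1 - 4)/(-4 + 6))/2 - 1*7) + 54*(-102) = (-2 + (-3/2)/2 - 7) - 5508 = (-2 + (-3*½)/2 - 7) - 5508 = (-2 + (½)*(-3/2) - 7) - 5508 = (-2 - ¾ - 7) - 5508 = -39/4 - 5508 = -22071/4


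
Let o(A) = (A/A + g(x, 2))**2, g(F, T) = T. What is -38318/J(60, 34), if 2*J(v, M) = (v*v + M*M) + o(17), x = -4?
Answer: -76636/4765 ≈ -16.083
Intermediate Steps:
o(A) = 9 (o(A) = (A/A + 2)**2 = (1 + 2)**2 = 3**2 = 9)
J(v, M) = 9/2 + M**2/2 + v**2/2 (J(v, M) = ((v*v + M*M) + 9)/2 = ((v**2 + M**2) + 9)/2 = ((M**2 + v**2) + 9)/2 = (9 + M**2 + v**2)/2 = 9/2 + M**2/2 + v**2/2)
-38318/J(60, 34) = -38318/(9/2 + (1/2)*34**2 + (1/2)*60**2) = -38318/(9/2 + (1/2)*1156 + (1/2)*3600) = -38318/(9/2 + 578 + 1800) = -38318/4765/2 = -38318*2/4765 = -76636/4765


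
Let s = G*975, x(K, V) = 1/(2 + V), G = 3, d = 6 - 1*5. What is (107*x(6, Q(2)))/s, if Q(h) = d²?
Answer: 107/8775 ≈ 0.012194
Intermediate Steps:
d = 1 (d = 6 - 5 = 1)
Q(h) = 1 (Q(h) = 1² = 1)
s = 2925 (s = 3*975 = 2925)
(107*x(6, Q(2)))/s = (107/(2 + 1))/2925 = (107/3)*(1/2925) = 107/8775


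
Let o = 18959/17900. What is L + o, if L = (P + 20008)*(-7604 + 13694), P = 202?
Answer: 2203112328959/17900 ≈ 1.2308e+8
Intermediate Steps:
L = 123078900 (L = (202 + 20008)*(-7604 + 13694) = 20210*6090 = 123078900)
o = 18959/17900 (o = 18959*(1/17900) = 18959/17900 ≈ 1.0592)
L + o = 123078900 + 18959/17900 = 2203112328959/17900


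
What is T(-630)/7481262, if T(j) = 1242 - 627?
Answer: 205/2493754 ≈ 8.2205e-5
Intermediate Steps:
T(j) = 615
T(-630)/7481262 = 615/7481262 = 615*(1/7481262) = 205/2493754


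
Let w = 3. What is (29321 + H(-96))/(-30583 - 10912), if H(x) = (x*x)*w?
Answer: -56969/41495 ≈ -1.3729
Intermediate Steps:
H(x) = 3*x² (H(x) = (x*x)*3 = x²*3 = 3*x²)
(29321 + H(-96))/(-30583 - 10912) = (29321 + 3*(-96)²)/(-30583 - 10912) = (29321 + 3*9216)/(-41495) = (29321 + 27648)*(-1/41495) = 56969*(-1/41495) = -56969/41495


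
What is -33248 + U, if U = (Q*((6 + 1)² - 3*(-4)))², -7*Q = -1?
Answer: -1625431/49 ≈ -33172.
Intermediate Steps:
Q = ⅐ (Q = -⅐*(-1) = ⅐ ≈ 0.14286)
U = 3721/49 (U = (((6 + 1)² - 3*(-4))/7)² = ((7² + 12)/7)² = ((49 + 12)/7)² = ((⅐)*61)² = (61/7)² = 3721/49 ≈ 75.939)
-33248 + U = -33248 + 3721/49 = -1625431/49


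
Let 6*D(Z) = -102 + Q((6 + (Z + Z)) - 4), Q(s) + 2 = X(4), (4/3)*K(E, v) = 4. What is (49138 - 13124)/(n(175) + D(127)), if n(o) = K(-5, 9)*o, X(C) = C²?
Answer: 108042/1531 ≈ 70.570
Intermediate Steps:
K(E, v) = 3 (K(E, v) = (¾)*4 = 3)
Q(s) = 14 (Q(s) = -2 + 4² = -2 + 16 = 14)
n(o) = 3*o
D(Z) = -44/3 (D(Z) = (-102 + 14)/6 = (⅙)*(-88) = -44/3)
(49138 - 13124)/(n(175) + D(127)) = (49138 - 13124)/(3*175 - 44/3) = 36014/(525 - 44/3) = 36014/(1531/3) = 36014*(3/1531) = 108042/1531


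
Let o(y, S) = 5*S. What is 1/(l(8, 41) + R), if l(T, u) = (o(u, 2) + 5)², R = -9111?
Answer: -1/8886 ≈ -0.00011254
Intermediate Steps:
l(T, u) = 225 (l(T, u) = (5*2 + 5)² = (10 + 5)² = 15² = 225)
1/(l(8, 41) + R) = 1/(225 - 9111) = 1/(-8886) = -1/8886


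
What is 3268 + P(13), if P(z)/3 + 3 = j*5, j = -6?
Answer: 3169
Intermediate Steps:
P(z) = -99 (P(z) = -9 + 3*(-6*5) = -9 + 3*(-30) = -9 - 90 = -99)
3268 + P(13) = 3268 - 99 = 3169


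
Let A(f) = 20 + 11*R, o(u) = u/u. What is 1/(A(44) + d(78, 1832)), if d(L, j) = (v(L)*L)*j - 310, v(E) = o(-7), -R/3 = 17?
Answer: 1/142045 ≈ 7.0400e-6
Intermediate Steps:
o(u) = 1
R = -51 (R = -3*17 = -51)
v(E) = 1
d(L, j) = -310 + L*j (d(L, j) = (1*L)*j - 310 = L*j - 310 = -310 + L*j)
A(f) = -541 (A(f) = 20 + 11*(-51) = 20 - 561 = -541)
1/(A(44) + d(78, 1832)) = 1/(-541 + (-310 + 78*1832)) = 1/(-541 + (-310 + 142896)) = 1/(-541 + 142586) = 1/142045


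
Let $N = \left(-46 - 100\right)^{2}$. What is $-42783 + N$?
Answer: $-21467$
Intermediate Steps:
$N = 21316$ ($N = \left(-146\right)^{2} = 21316$)
$-42783 + N = -42783 + 21316 = -21467$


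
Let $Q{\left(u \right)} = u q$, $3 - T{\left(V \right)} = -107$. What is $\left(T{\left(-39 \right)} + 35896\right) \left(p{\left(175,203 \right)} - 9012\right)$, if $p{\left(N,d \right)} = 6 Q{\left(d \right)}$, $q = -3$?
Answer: $-456051996$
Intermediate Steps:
$T{\left(V \right)} = 110$ ($T{\left(V \right)} = 3 - -107 = 3 + 107 = 110$)
$Q{\left(u \right)} = - 3 u$ ($Q{\left(u \right)} = u \left(-3\right) = - 3 u$)
$p{\left(N,d \right)} = - 18 d$ ($p{\left(N,d \right)} = 6 \left(- 3 d\right) = - 18 d$)
$\left(T{\left(-39 \right)} + 35896\right) \left(p{\left(175,203 \right)} - 9012\right) = \left(110 + 35896\right) \left(\left(-18\right) 203 - 9012\right) = 36006 \left(-3654 - 9012\right) = 36006 \left(-12666\right) = -456051996$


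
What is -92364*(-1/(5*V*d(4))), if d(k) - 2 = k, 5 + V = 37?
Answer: 7697/80 ≈ 96.213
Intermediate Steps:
V = 32 (V = -5 + 37 = 32)
d(k) = 2 + k
-92364*(-1/(5*V*d(4))) = -92364*(-1/(160*(2 + 4))) = -92364/((6*(-5))*32) = -92364/((-30*32)) = -92364/(-960) = -92364*(-1/960) = 7697/80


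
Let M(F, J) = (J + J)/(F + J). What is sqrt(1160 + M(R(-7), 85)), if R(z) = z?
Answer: 35*sqrt(1443)/39 ≈ 34.091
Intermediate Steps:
M(F, J) = 2*J/(F + J) (M(F, J) = (2*J)/(F + J) = 2*J/(F + J))
sqrt(1160 + M(R(-7), 85)) = sqrt(1160 + 2*85/(-7 + 85)) = sqrt(1160 + 2*85/78) = sqrt(1160 + 2*85*(1/78)) = sqrt(1160 + 85/39) = sqrt(45325/39) = 35*sqrt(1443)/39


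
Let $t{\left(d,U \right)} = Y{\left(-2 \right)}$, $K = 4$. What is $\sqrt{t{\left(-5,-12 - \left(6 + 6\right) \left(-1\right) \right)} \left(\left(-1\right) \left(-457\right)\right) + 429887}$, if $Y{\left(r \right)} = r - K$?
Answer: $\sqrt{427145} \approx 653.56$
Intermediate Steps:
$Y{\left(r \right)} = -4 + r$ ($Y{\left(r \right)} = r - 4 = -4 + r$)
$t{\left(d,U \right)} = -6$ ($t{\left(d,U \right)} = -4 - 2 = -6$)
$\sqrt{t{\left(-5,-12 - \left(6 + 6\right) \left(-1\right) \right)} \left(\left(-1\right) \left(-457\right)\right) + 429887} = \sqrt{- 6 \left(\left(-1\right) \left(-457\right)\right) + 429887} = \sqrt{\left(-6\right) 457 + 429887} = \sqrt{-2742 + 429887} = \sqrt{427145}$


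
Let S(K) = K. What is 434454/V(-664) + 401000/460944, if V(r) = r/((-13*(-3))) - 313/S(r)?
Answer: -648216780296387/24700202802 ≈ -26243.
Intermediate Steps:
V(r) = -313/r + r/39 (V(r) = r/((-13*(-3))) - 313/r = r/39 - 313/r = -313/r + r/39)
434454/V(-664) + 401000/460944 = 434454/(-313/(-664) + (1/39)*(-664)) + 401000/460944 = 434454/(-313*(-1/664) - 664/39) + 401000*(1/460944) = 434454/(313/664 - 664/39) + 50125/57618 = 434454/(-428689/25896) + 50125/57618 = 434454*(-25896/428689) + 50125/57618 = -11250620784/428689 + 50125/57618 = -648216780296387/24700202802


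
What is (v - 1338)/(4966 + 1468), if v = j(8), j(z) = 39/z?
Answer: -10665/51472 ≈ -0.20720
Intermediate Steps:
v = 39/8 ≈ 4.8750
(v - 1338)/(4966 + 1468) = (39/8 - 1338)/(4966 + 1468) = -10665/8/6434 = -10665/8*1/6434 = -10665/51472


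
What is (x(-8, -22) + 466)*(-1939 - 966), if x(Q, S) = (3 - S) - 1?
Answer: -1423450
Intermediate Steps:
x(Q, S) = 2 - S
(x(-8, -22) + 466)*(-1939 - 966) = ((2 - 1*(-22)) + 466)*(-1939 - 966) = ((2 + 22) + 466)*(-2905) = (24 + 466)*(-2905) = 490*(-2905) = -1423450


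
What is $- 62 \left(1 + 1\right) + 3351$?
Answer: $3227$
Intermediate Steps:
$- 62 \left(1 + 1\right) + 3351 = \left(-62\right) 2 + 3351 = -124 + 3351 = 3227$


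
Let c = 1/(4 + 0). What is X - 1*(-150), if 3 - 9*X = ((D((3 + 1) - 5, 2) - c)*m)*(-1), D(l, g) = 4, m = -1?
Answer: 1799/12 ≈ 149.92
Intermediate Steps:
c = ¼ (c = 1/4 = ¼ ≈ 0.25000)
X = -1/12 (X = ⅓ - (4 - 1*¼)*(-1)*(-1)/9 = ⅓ - (4 - ¼)*(-1)*(-1)/9 = ⅓ - (15/4)*(-1)*(-1)/9 = ⅓ - (-5)*(-1)/12 = ⅓ - ⅑*15/4 = ⅓ - 5/12 = -1/12 ≈ -0.083333)
X - 1*(-150) = -1/12 - 1*(-150) = -1/12 + 150 = 1799/12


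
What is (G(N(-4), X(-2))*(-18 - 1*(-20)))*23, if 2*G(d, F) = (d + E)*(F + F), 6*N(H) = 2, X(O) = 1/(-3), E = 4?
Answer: -598/9 ≈ -66.444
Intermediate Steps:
X(O) = -⅓ (X(O) = 1*(-⅓) = -⅓)
N(H) = ⅓ (N(H) = (⅙)*2 = ⅓)
G(d, F) = F*(4 + d) (G(d, F) = ((d + 4)*(F + F))/2 = ((4 + d)*(2*F))/2 = (2*F*(4 + d))/2 = F*(4 + d))
(G(N(-4), X(-2))*(-18 - 1*(-20)))*23 = ((-(4 + ⅓)/3)*(-18 - 1*(-20)))*23 = ((-⅓*13/3)*(-18 + 20))*23 = -13/9*2*23 = -26/9*23 = -598/9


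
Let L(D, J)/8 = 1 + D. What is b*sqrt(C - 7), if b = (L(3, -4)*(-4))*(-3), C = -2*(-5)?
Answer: 384*sqrt(3) ≈ 665.11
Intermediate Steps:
L(D, J) = 8 + 8*D (L(D, J) = 8*(1 + D) = 8 + 8*D)
C = 10
b = 384 (b = ((8 + 8*3)*(-4))*(-3) = ((8 + 24)*(-4))*(-3) = (32*(-4))*(-3) = -128*(-3) = 384)
b*sqrt(C - 7) = 384*sqrt(10 - 7) = 384*sqrt(3)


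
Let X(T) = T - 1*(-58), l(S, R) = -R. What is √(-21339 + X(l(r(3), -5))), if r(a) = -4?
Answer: 6*I*√591 ≈ 145.86*I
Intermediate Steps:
X(T) = 58 + T (X(T) = T + 58 = 58 + T)
√(-21339 + X(l(r(3), -5))) = √(-21339 + (58 - 1*(-5))) = √(-21339 + (58 + 5)) = √(-21339 + 63) = √(-21276) = 6*I*√591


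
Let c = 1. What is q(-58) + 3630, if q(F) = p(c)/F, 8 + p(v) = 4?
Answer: 105272/29 ≈ 3630.1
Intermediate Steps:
p(v) = -4 (p(v) = -8 + 4 = -4)
q(F) = -4/F
q(-58) + 3630 = -4/(-58) + 3630 = -4*(-1/58) + 3630 = 2/29 + 3630 = 105272/29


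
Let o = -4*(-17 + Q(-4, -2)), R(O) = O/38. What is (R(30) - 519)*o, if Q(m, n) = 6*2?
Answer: -196920/19 ≈ -10364.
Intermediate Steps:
R(O) = O/38 (R(O) = O*(1/38) = O/38)
Q(m, n) = 12
o = 20 (o = -4*(-17 + 12) = -4*(-5) = 20)
(R(30) - 519)*o = ((1/38)*30 - 519)*20 = (15/19 - 519)*20 = -9846/19*20 = -196920/19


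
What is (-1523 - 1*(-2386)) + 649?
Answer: 1512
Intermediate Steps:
(-1523 - 1*(-2386)) + 649 = (-1523 + 2386) + 649 = 863 + 649 = 1512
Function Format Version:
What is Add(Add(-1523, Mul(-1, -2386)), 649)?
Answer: 1512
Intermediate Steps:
Add(Add(-1523, Mul(-1, -2386)), 649) = Add(Add(-1523, 2386), 649) = Add(863, 649) = 1512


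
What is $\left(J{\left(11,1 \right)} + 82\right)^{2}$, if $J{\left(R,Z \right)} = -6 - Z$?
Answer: $5625$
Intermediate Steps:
$\left(J{\left(11,1 \right)} + 82\right)^{2} = \left(\left(-6 - 1\right) + 82\right)^{2} = \left(-7 + 82\right)^{2} = 75^{2} = 5625$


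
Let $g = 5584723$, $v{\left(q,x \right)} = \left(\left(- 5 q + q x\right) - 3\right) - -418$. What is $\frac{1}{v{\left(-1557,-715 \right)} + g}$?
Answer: $\frac{1}{6706178} \approx 1.4912 \cdot 10^{-7}$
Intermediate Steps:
$v{\left(q,x \right)} = 415 - 5 q + q x$ ($v{\left(q,x \right)} = \left(-3 - 5 q + q x\right) + 418 = 415 - 5 q + q x$)
$\frac{1}{v{\left(-1557,-715 \right)} + g} = \frac{1}{\left(415 - -7785 - -1113255\right) + 5584723} = \frac{1}{\left(415 + 7785 + 1113255\right) + 5584723} = \frac{1}{1121455 + 5584723} = \frac{1}{6706178}$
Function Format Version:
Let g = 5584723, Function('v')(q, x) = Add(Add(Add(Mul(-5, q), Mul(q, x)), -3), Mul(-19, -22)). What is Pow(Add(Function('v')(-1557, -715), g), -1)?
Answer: Rational(1, 6706178) ≈ 1.4912e-7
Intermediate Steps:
Function('v')(q, x) = Add(415, Mul(-5, q), Mul(q, x)) (Function('v')(q, x) = Add(Add(-3, Mul(-5, q), Mul(q, x)), 418) = Add(415, Mul(-5, q), Mul(q, x)))
Pow(Add(Function('v')(-1557, -715), g), -1) = Pow(Add(Add(415, Mul(-5, -1557), Mul(-1557, -715)), 5584723), -1) = Pow(Add(Add(415, 7785, 1113255), 5584723), -1) = Pow(Add(1121455, 5584723), -1) = Pow(6706178, -1) = Rational(1, 6706178)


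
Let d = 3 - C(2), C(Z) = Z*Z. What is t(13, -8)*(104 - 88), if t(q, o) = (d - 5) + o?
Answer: -224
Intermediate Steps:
C(Z) = Z²
d = -1 (d = 3 - 1*2² = 3 - 1*4 = 3 - 4 = -1)
t(q, o) = -6 + o (t(q, o) = (-1 - 5) + o = -6 + o)
t(13, -8)*(104 - 88) = (-6 - 8)*(104 - 88) = -14*16 = -224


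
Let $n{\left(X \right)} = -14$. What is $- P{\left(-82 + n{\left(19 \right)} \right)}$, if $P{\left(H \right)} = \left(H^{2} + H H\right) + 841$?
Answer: $-19273$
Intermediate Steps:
$P{\left(H \right)} = 841 + 2 H^{2}$ ($P{\left(H \right)} = \left(H^{2} + H^{2}\right) + 841 = 2 H^{2} + 841 = 841 + 2 H^{2}$)
$- P{\left(-82 + n{\left(19 \right)} \right)} = - (841 + 2 \left(-82 - 14\right)^{2}) = - (841 + 2 \left(-96\right)^{2}) = - (841 + 2 \cdot 9216) = - (841 + 18432) = \left(-1\right) 19273 = -19273$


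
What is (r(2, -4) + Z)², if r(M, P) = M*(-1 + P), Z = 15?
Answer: 25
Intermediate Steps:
(r(2, -4) + Z)² = (2*(-1 - 4) + 15)² = (2*(-5) + 15)² = (-10 + 15)² = 5² = 25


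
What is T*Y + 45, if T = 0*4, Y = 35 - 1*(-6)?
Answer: 45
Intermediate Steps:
Y = 41 (Y = 35 + 6 = 41)
T = 0
T*Y + 45 = 0*41 + 45 = 0 + 45 = 45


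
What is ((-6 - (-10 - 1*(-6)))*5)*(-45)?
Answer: 450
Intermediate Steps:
((-6 - (-10 - 1*(-6)))*5)*(-45) = ((-6 - (-10 + 6))*5)*(-45) = ((-6 - 1*(-4))*5)*(-45) = ((-6 + 4)*5)*(-45) = -2*5*(-45) = -10*(-45) = 450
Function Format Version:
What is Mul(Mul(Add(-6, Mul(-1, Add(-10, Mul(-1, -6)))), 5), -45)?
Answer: 450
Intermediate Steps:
Mul(Mul(Add(-6, Mul(-1, Add(-10, Mul(-1, -6)))), 5), -45) = Mul(Mul(Add(-6, Mul(-1, Add(-10, 6))), 5), -45) = Mul(Mul(Add(-6, Mul(-1, -4)), 5), -45) = Mul(Mul(Add(-6, 4), 5), -45) = Mul(Mul(-2, 5), -45) = Mul(-10, -45) = 450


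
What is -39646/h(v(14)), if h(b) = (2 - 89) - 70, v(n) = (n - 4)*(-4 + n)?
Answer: 39646/157 ≈ 252.52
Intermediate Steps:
v(n) = (-4 + n)**2 (v(n) = (-4 + n)*(-4 + n) = (-4 + n)**2)
h(b) = -157 (h(b) = -87 - 70 = -157)
-39646/h(v(14)) = -39646/(-157) = -39646*(-1/157) = 39646/157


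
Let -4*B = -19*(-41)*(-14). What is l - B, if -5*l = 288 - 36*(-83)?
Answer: -33817/10 ≈ -3381.7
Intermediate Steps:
l = -3276/5 (l = -(288 - 36*(-83))/5 = -(288 + 2988)/5 = -⅕*3276 = -3276/5 ≈ -655.20)
B = 5453/2 (B = -(-19*(-41))*(-14)/4 = -779*(-14)/4 = -¼*(-10906) = 5453/2 ≈ 2726.5)
l - B = -3276/5 - 1*5453/2 = -3276/5 - 5453/2 = -33817/10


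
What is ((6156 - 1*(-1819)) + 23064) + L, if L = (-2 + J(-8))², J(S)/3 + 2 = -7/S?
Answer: 1988345/64 ≈ 31068.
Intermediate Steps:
J(S) = -6 - 21/S (J(S) = -6 + 3*(-7/S) = -6 - 21/S)
L = 1849/64 (L = (-2 + (-6 - 21/(-8)))² = (-2 + (-6 - 21*(-⅛)))² = (-2 + (-6 + 21/8))² = (-2 - 27/8)² = (-43/8)² = 1849/64 ≈ 28.891)
((6156 - 1*(-1819)) + 23064) + L = ((6156 - 1*(-1819)) + 23064) + 1849/64 = ((6156 + 1819) + 23064) + 1849/64 = (7975 + 23064) + 1849/64 = 31039 + 1849/64 = 1988345/64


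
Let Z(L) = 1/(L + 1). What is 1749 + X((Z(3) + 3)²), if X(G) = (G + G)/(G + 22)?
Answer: 911567/521 ≈ 1749.6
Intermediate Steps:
Z(L) = 1/(1 + L)
X(G) = 2*G/(22 + G) (X(G) = (2*G)/(22 + G) = 2*G/(22 + G))
1749 + X((Z(3) + 3)²) = 1749 + 2*(1/(1 + 3) + 3)²/(22 + (1/(1 + 3) + 3)²) = 1749 + 2*(1/4 + 3)²/(22 + (1/4 + 3)²) = 1749 + 2*(¼ + 3)²/(22 + (¼ + 3)²) = 1749 + 2*(13/4)²/(22 + (13/4)²) = 1749 + 2*(169/16)/(22 + 169/16) = 1749 + 2*(169/16)/(521/16) = 1749 + 2*(169/16)*(16/521) = 1749 + 338/521 = 911567/521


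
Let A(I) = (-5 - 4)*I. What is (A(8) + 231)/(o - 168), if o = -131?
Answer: -159/299 ≈ -0.53177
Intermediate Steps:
A(I) = -9*I
(A(8) + 231)/(o - 168) = (-9*8 + 231)/(-131 - 168) = (-72 + 231)/(-299) = 159*(-1/299) = -159/299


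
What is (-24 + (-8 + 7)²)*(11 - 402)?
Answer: 8993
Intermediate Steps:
(-24 + (-8 + 7)²)*(11 - 402) = (-24 + (-1)²)*(-391) = (-24 + 1)*(-391) = -23*(-391) = 8993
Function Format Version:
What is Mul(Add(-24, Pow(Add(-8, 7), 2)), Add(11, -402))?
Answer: 8993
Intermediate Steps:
Mul(Add(-24, Pow(Add(-8, 7), 2)), Add(11, -402)) = Mul(Add(-24, Pow(-1, 2)), -391) = Mul(Add(-24, 1), -391) = Mul(-23, -391) = 8993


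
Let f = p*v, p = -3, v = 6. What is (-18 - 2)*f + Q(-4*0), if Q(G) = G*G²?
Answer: 360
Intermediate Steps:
f = -18 (f = -3*6 = -18)
Q(G) = G³
(-18 - 2)*f + Q(-4*0) = (-18 - 2)*(-18) + (-4*0)³ = -20*(-18) + 0³ = 360 + 0 = 360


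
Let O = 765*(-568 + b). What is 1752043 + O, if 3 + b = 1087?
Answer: 2146783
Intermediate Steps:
b = 1084 (b = -3 + 1087 = 1084)
O = 394740 (O = 765*(-568 + 1084) = 765*516 = 394740)
1752043 + O = 1752043 + 394740 = 2146783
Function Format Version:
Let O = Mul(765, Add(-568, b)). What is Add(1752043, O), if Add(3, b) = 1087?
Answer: 2146783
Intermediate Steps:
b = 1084 (b = Add(-3, 1087) = 1084)
O = 394740 (O = Mul(765, Add(-568, 1084)) = Mul(765, 516) = 394740)
Add(1752043, O) = Add(1752043, 394740) = 2146783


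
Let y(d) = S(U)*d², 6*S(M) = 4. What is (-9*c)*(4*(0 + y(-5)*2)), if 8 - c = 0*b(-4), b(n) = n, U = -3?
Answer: -9600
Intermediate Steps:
S(M) = ⅔ (S(M) = (⅙)*4 = ⅔)
y(d) = 2*d²/3
c = 8 (c = 8 - 0*(-4) = 8 - 1*0 = 8 + 0 = 8)
(-9*c)*(4*(0 + y(-5)*2)) = (-9*8)*(4*(0 + ((⅔)*(-5)²)*2)) = -288*(0 + ((⅔)*25)*2) = -288*(0 + (50/3)*2) = -288*(0 + 100/3) = -288*100/3 = -72*400/3 = -9600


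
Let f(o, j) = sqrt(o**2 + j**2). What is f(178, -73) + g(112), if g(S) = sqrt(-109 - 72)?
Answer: sqrt(37013) + I*sqrt(181) ≈ 192.39 + 13.454*I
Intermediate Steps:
g(S) = I*sqrt(181) (g(S) = sqrt(-181) = I*sqrt(181))
f(o, j) = sqrt(j**2 + o**2)
f(178, -73) + g(112) = sqrt((-73)**2 + 178**2) + I*sqrt(181) = sqrt(5329 + 31684) + I*sqrt(181) = sqrt(37013) + I*sqrt(181)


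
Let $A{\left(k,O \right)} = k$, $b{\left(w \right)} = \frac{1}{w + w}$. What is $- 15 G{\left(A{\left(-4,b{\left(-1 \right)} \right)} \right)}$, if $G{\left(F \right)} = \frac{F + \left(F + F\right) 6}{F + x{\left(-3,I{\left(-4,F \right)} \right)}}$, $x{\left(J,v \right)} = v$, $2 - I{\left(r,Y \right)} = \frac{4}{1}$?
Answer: $-130$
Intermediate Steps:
$I{\left(r,Y \right)} = -2$ ($I{\left(r,Y \right)} = 2 - \frac{4}{1} = 2 - 4 \cdot 1 = 2 - 4 = -2$)
$b{\left(w \right)} = \frac{1}{2 w}$
$G{\left(F \right)} = \frac{13 F}{-2 + F}$ ($G{\left(F \right)} = \frac{F + \left(F + F\right) 6}{F - 2} = \frac{F + 2 F 6}{-2 + F} = \frac{F + 12 F}{-2 + F} = \frac{13 F}{-2 + F}$)
$- 15 G{\left(A{\left(-4,b{\left(-1 \right)} \right)} \right)} = - 15 \cdot 13 \left(-4\right) \frac{1}{-2 - 4} = - 15 \cdot 13 \left(-4\right) \frac{1}{-6} = - 15 \cdot 13 \left(-4\right) \left(- \frac{1}{6}\right) = \left(-15\right) \frac{26}{3} = -130$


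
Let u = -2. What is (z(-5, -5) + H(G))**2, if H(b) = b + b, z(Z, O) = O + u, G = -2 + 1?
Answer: 81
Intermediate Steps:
G = -1
z(Z, O) = -2 + O (z(Z, O) = O - 2 = -2 + O)
H(b) = 2*b
(z(-5, -5) + H(G))**2 = ((-2 - 5) + 2*(-1))**2 = (-7 - 2)**2 = (-9)**2 = 81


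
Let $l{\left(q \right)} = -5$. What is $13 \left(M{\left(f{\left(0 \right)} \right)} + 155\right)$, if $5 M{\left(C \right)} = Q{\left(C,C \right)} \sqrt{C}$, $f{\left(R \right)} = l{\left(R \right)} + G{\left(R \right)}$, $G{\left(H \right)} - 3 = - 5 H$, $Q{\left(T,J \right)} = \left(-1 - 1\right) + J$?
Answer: $2015 - \frac{52 i \sqrt{2}}{5} \approx 2015.0 - 14.708 i$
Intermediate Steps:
$Q{\left(T,J \right)} = -2 + J$
$G{\left(H \right)} = 3 - 5 H$
$f{\left(R \right)} = -2 - 5 R$ ($f{\left(R \right)} = -5 - \left(-3 + 5 R\right) = -2 - 5 R$)
$M{\left(C \right)} = \frac{\sqrt{C} \left(-2 + C\right)}{5}$ ($M{\left(C \right)} = \frac{\left(-2 + C\right) \sqrt{C}}{5} = \frac{\sqrt{C} \left(-2 + C\right)}{5}$)
$13 \left(M{\left(f{\left(0 \right)} \right)} + 155\right) = 13 \left(\frac{\sqrt{-2 - 0} \left(-2 - 2\right)}{5} + 155\right) = 13 \left(\frac{\sqrt{-2 + 0} \left(-2 + \left(-2 + 0\right)\right)}{5} + 155\right) = 13 \left(\frac{\sqrt{-2} \left(-2 - 2\right)}{5} + 155\right) = 13 \left(\frac{1}{5} i \sqrt{2} \left(-4\right) + 155\right) = 13 \left(- \frac{4 i \sqrt{2}}{5} + 155\right) = 13 \left(155 - \frac{4 i \sqrt{2}}{5}\right) = 2015 - \frac{52 i \sqrt{2}}{5}$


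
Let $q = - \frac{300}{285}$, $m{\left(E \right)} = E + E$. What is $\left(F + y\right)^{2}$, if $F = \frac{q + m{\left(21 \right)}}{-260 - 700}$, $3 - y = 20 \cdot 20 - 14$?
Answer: $\frac{12203487235801}{83174400} \approx 1.4672 \cdot 10^{5}$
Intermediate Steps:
$m{\left(E \right)} = 2 E$
$y = -383$ ($y = 3 - \left(20 \cdot 20 - 14\right) = 3 - \left(400 - 14\right) = 3 - 386 = -383$)
$q = - \frac{20}{19}$ ($q = \left(-300\right) \frac{1}{285} = - \frac{20}{19} \approx -1.0526$)
$F = - \frac{389}{9120}$ ($F = \frac{- \frac{20}{19} + 2 \cdot 21}{-260 - 700} = \frac{- \frac{20}{19} + 42}{-960} = \frac{778}{19} \left(- \frac{1}{960}\right) = - \frac{389}{9120} \approx -0.042654$)
$\left(F + y\right)^{2} = \left(- \frac{389}{9120} - 383\right)^{2} = \left(- \frac{3493349}{9120}\right)^{2} = \frac{12203487235801}{83174400}$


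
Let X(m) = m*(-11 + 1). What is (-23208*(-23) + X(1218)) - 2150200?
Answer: -1628596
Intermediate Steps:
X(m) = -10*m (X(m) = m*(-10) = -10*m)
(-23208*(-23) + X(1218)) - 2150200 = (-23208*(-23) - 10*1218) - 2150200 = (533784 - 12180) - 2150200 = 521604 - 2150200 = -1628596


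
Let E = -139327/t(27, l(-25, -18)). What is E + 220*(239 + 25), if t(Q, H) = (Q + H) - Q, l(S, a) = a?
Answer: 1184767/18 ≈ 65820.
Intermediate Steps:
t(Q, H) = H (t(Q, H) = (H + Q) - Q = H)
E = 139327/18 (E = -139327/(-18) = -139327*(-1/18) = 139327/18 ≈ 7740.4)
E + 220*(239 + 25) = 139327/18 + 220*(239 + 25) = 139327/18 + 220*264 = 139327/18 + 58080 = 1184767/18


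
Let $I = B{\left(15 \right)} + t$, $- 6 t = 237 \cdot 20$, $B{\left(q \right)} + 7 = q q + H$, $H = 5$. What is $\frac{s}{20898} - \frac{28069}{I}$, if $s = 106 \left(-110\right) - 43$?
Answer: $\frac{2386627}{48762} \approx 48.944$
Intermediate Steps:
$B{\left(q \right)} = -2 + q^{2}$ ($B{\left(q \right)} = -7 + \left(q q + 5\right) = -7 + \left(q^{2} + 5\right) = -7 + \left(5 + q^{2}\right) = -2 + q^{2}$)
$t = -790$ ($t = - \frac{237 \cdot 20}{6} = \left(- \frac{1}{6}\right) 4740 = -790$)
$s = -11703$ ($s = -11660 - 43 = -11703$)
$I = -567$ ($I = \left(-2 + 15^{2}\right) - 790 = \left(-2 + 225\right) - 790 = 223 - 790 = -567$)
$\frac{s}{20898} - \frac{28069}{I} = - \frac{11703}{20898} - \frac{28069}{-567} = \left(-11703\right) \frac{1}{20898} - - \frac{28069}{567} = - \frac{3901}{6966} + \frac{28069}{567} = \frac{2386627}{48762}$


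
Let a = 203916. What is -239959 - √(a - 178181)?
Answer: -239959 - √25735 ≈ -2.4012e+5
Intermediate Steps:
-239959 - √(a - 178181) = -239959 - √(203916 - 178181) = -239959 - √25735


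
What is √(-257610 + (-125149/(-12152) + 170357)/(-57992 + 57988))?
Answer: I*√904717038166/1736 ≈ 547.91*I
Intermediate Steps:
√(-257610 + (-125149/(-12152) + 170357)/(-57992 + 57988)) = √(-257610 + (-125149*(-1/12152) + 170357)/(-4)) = √(-257610 + (125149/12152 + 170357)*(-¼)) = √(-257610 + (2070303413/12152)*(-¼)) = √(-257610 - 2070303413/48608) = √(-14592210293/48608) = I*√904717038166/1736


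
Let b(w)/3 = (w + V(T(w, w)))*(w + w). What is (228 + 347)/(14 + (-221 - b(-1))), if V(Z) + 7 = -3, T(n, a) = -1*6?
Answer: -575/273 ≈ -2.1062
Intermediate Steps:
T(n, a) = -6
V(Z) = -10 (V(Z) = -7 - 3 = -10)
b(w) = 6*w*(-10 + w) (b(w) = 3*((w - 10)*(w + w)) = 3*((-10 + w)*(2*w)) = 3*(2*w*(-10 + w)) = 6*w*(-10 + w))
(228 + 347)/(14 + (-221 - b(-1))) = (228 + 347)/(14 + (-221 - 6*(-1)*(-10 - 1))) = 575/(14 + (-221 - 6*(-1)*(-11))) = 575/(14 + (-221 - 1*66)) = 575/(14 + (-221 - 66)) = 575/(14 - 287) = 575/(-273) = 575*(-1/273) = -575/273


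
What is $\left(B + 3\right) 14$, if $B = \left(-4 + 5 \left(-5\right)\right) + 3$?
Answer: $-322$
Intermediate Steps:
$B = -26$ ($B = \left(-4 - 25\right) + 3 = -29 + 3 = -26$)
$\left(B + 3\right) 14 = \left(-26 + 3\right) 14 = \left(-23\right) 14 = -322$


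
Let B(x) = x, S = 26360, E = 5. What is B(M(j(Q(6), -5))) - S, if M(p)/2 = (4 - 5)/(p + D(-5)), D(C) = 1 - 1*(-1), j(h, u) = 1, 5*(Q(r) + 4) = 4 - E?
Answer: -79082/3 ≈ -26361.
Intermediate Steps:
Q(r) = -21/5 (Q(r) = -4 + (4 - 1*5)/5 = -4 + (4 - 5)/5 = -4 + (⅕)*(-1) = -4 - ⅕ = -21/5)
D(C) = 2 (D(C) = 1 + 1 = 2)
M(p) = -2/(2 + p) (M(p) = 2*((4 - 5)/(p + 2)) = 2*(-1/(2 + p)) = -2/(2 + p))
B(M(j(Q(6), -5))) - S = -2/(2 + 1) - 1*26360 = -2/3 - 26360 = -2*⅓ - 26360 = -⅔ - 26360 = -79082/3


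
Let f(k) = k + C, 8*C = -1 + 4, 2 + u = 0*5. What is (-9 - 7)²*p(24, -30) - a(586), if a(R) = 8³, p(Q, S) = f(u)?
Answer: -928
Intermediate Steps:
u = -2 (u = -2 + 0*5 = -2 + 0 = -2)
C = 3/8 (C = (-1 + 4)/8 = (⅛)*3 = 3/8 ≈ 0.37500)
f(k) = 3/8 + k (f(k) = k + 3/8 = 3/8 + k)
p(Q, S) = -13/8 (p(Q, S) = 3/8 - 2 = -13/8)
a(R) = 512
(-9 - 7)²*p(24, -30) - a(586) = (-9 - 7)²*(-13/8) - 1*512 = (-16)²*(-13/8) - 512 = 256*(-13/8) - 512 = -416 - 512 = -928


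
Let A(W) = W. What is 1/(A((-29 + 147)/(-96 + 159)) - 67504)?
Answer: -63/4252634 ≈ -1.4814e-5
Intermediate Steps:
1/(A((-29 + 147)/(-96 + 159)) - 67504) = 1/((-29 + 147)/(-96 + 159) - 67504) = 1/(118/63 - 67504) = 1/(-4252634/63) = -63/4252634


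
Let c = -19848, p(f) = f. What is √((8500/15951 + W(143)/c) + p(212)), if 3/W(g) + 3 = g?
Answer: √2899539576786963329310/3693613560 ≈ 14.579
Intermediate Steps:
W(g) = 3/(-3 + g)
√((8500/15951 + W(143)/c) + p(212)) = √((8500/15951 + (3/(-3 + 143))/(-19848)) + 212) = √((8500*(1/15951) + (3/140)*(-1/19848)) + 212) = √((8500/15951 + (3*(1/140))*(-1/19848)) + 212) = √((8500/15951 + (3/140)*(-1/19848)) + 212) = √((8500/15951 - 1/926240) + 212) = √(7873024049/14774454240 + 212) = √(3140057322929/14774454240) = √2899539576786963329310/3693613560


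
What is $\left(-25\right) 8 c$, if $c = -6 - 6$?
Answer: $2400$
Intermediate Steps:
$c = -12$ ($c = -6 - 6 = -12$)
$\left(-25\right) 8 c = \left(-25\right) 8 \left(-12\right) = \left(-200\right) \left(-12\right) = 2400$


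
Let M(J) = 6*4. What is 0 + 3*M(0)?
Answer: 72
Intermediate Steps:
M(J) = 24
0 + 3*M(0) = 0 + 3*24 = 0 + 72 = 72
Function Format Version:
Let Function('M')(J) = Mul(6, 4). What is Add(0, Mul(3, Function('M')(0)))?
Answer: 72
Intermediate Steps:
Function('M')(J) = 24
Add(0, Mul(3, Function('M')(0))) = Add(0, Mul(3, 24)) = Add(0, 72) = 72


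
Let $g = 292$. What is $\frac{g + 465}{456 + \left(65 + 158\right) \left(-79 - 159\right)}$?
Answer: $- \frac{757}{52618} \approx -0.014387$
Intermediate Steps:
$\frac{g + 465}{456 + \left(65 + 158\right) \left(-79 - 159\right)} = \frac{292 + 465}{456 + \left(65 + 158\right) \left(-79 - 159\right)} = \frac{757}{456 + 223 \left(-238\right)} = \frac{757}{456 - 53074} = \frac{757}{-52618} = 757 \left(- \frac{1}{52618}\right) = - \frac{757}{52618}$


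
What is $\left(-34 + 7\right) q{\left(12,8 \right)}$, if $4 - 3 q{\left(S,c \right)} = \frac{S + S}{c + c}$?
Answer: $- \frac{45}{2} \approx -22.5$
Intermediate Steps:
$q{\left(S,c \right)} = \frac{4}{3} - \frac{S}{3 c}$ ($q{\left(S,c \right)} = \frac{4}{3} - \frac{\left(S + S\right) \frac{1}{c + c}}{3} = \frac{4}{3} - \frac{2 S \frac{1}{2 c}}{3} = \frac{4}{3} - \frac{S \frac{1}{c}}{3} = \frac{4}{3} - \frac{S}{3 c}$)
$\left(-34 + 7\right) q{\left(12,8 \right)} = \left(-34 + 7\right) \frac{\left(-1\right) 12 + 4 \cdot 8}{3 \cdot 8} = - 27 \cdot \frac{1}{3} \cdot \frac{1}{8} \left(-12 + 32\right) = - 27 \cdot \frac{1}{3} \cdot \frac{1}{8} \cdot 20 = \left(-27\right) \frac{5}{6} = - \frac{45}{2}$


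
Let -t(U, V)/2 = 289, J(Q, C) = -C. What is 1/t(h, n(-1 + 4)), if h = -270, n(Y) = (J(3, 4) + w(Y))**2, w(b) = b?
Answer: -1/578 ≈ -0.0017301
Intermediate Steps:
n(Y) = (-4 + Y)**2 (n(Y) = (-1*4 + Y)**2 = (-4 + Y)**2)
t(U, V) = -578 (t(U, V) = -2*289 = -578)
1/t(h, n(-1 + 4)) = 1/(-578) = -1/578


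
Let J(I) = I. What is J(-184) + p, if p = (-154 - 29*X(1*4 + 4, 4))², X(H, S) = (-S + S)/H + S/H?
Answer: 112833/4 ≈ 28208.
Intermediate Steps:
X(H, S) = S/H (X(H, S) = 0/H + S/H = 0 + S/H = S/H)
p = 113569/4 (p = (-154 - 116/(1*4 + 4))² = (-154 - 116/(4 + 4))² = (-154 - 116/8)² = (-154 - 29*½)² = (-154 - 29/2)² = (-337/2)² = 113569/4 ≈ 28392.)
J(-184) + p = -184 + 113569/4 = 112833/4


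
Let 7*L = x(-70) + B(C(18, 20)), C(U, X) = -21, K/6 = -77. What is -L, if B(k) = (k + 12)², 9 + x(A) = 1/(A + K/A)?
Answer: -22819/2219 ≈ -10.283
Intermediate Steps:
K = -462 (K = 6*(-77) = -462)
x(A) = -9 + 1/(A - 462/A)
B(k) = (12 + k)²
L = 22819/2219 (L = ((4158 - 70 - 9*(-70)²)/(-462 + (-70)²) + (12 - 21)²)/7 = ((4158 - 70 - 9*4900)/(-462 + 4900) + (-9)²)/7 = ((4158 - 70 - 44100)/4438 + 81)/7 = ((1/4438)*(-40012) + 81)/7 = (-2858/317 + 81)/7 = (⅐)*(22819/317) = 22819/2219 ≈ 10.283)
-L = -1*22819/2219 = -22819/2219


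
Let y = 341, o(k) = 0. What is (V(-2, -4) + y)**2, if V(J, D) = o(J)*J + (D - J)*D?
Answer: 121801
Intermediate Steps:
V(J, D) = D*(D - J) (V(J, D) = 0*J + (D - J)*D = 0 + D*(D - J) = D*(D - J))
(V(-2, -4) + y)**2 = (-4*(-4 - 1*(-2)) + 341)**2 = (-4*(-4 + 2) + 341)**2 = (-4*(-2) + 341)**2 = (8 + 341)**2 = 349**2 = 121801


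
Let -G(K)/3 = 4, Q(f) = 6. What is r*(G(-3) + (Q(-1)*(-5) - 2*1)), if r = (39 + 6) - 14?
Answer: -1364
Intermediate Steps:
G(K) = -12 (G(K) = -3*4 = -12)
r = 31 (r = 45 - 14 = 31)
r*(G(-3) + (Q(-1)*(-5) - 2*1)) = 31*(-12 + (6*(-5) - 2*1)) = 31*(-12 + (-30 - 2)) = 31*(-12 - 32) = 31*(-44) = -1364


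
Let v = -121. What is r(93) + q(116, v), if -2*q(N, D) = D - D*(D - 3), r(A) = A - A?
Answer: 15125/2 ≈ 7562.5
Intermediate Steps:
r(A) = 0
q(N, D) = -D/2 + D*(-3 + D)/2 (q(N, D) = -(D - D*(D - 3))/2 = -(D - D*(-3 + D))/2 = -D/2 + D*(-3 + D)/2)
r(93) + q(116, v) = 0 + (½)*(-121)*(-4 - 121) = 0 + (½)*(-121)*(-125) = 0 + 15125/2 = 15125/2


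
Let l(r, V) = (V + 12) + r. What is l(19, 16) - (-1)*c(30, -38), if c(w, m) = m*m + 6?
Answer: 1497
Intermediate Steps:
c(w, m) = 6 + m**2 (c(w, m) = m**2 + 6 = 6 + m**2)
l(r, V) = 12 + V + r (l(r, V) = (12 + V) + r = 12 + V + r)
l(19, 16) - (-1)*c(30, -38) = (12 + 16 + 19) - (-1)*(6 + (-38)**2) = 47 - (-1)*(6 + 1444) = 47 - (-1)*1450 = 47 - 1*(-1450) = 47 + 1450 = 1497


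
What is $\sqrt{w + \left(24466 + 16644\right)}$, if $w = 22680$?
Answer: $\sqrt{63790} \approx 252.57$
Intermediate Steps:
$\sqrt{w + \left(24466 + 16644\right)} = \sqrt{22680 + \left(24466 + 16644\right)} = \sqrt{22680 + 41110} = \sqrt{63790}$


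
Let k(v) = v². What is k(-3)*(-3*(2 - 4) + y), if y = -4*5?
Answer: -126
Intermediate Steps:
y = -20
k(-3)*(-3*(2 - 4) + y) = (-3)²*(-3*(2 - 4) - 20) = 9*(-3*(-2) - 20) = 9*(6 - 20) = 9*(-14) = -126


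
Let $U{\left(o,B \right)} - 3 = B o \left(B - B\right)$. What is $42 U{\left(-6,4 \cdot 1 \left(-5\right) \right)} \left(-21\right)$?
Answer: $-2646$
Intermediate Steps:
$U{\left(o,B \right)} = 3$ ($U{\left(o,B \right)} = 3 + B o \left(B - B\right) = 3 + B o 0 = 3 + 0 = 3$)
$42 U{\left(-6,4 \cdot 1 \left(-5\right) \right)} \left(-21\right) = 42 \cdot 3 \left(-21\right) = 126 \left(-21\right) = -2646$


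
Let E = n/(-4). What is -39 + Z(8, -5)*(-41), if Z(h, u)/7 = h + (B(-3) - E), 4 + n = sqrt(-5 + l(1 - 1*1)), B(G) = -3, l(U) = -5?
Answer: -1187 - 287*I*sqrt(10)/4 ≈ -1187.0 - 226.89*I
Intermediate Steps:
n = -4 + I*sqrt(10) (n = -4 + sqrt(-5 - 5) = -4 + sqrt(-10) = -4 + I*sqrt(10) ≈ -4.0 + 3.1623*I)
E = 1 - I*sqrt(10)/4 (E = (-4 + I*sqrt(10))/(-4) = (-4 + I*sqrt(10))*(-1/4) = 1 - I*sqrt(10)/4 ≈ 1.0 - 0.79057*I)
Z(h, u) = -28 + 7*h + 7*I*sqrt(10)/4 (Z(h, u) = 7*(h + (-3 - (1 - I*sqrt(10)/4))) = 7*(h + (-3 + (-1 + I*sqrt(10)/4))) = 7*(h + (-4 + I*sqrt(10)/4)) = 7*(-4 + h + I*sqrt(10)/4) = -28 + 7*h + 7*I*sqrt(10)/4)
-39 + Z(8, -5)*(-41) = -39 + (-28 + 7*8 + 7*I*sqrt(10)/4)*(-41) = -39 + (-28 + 56 + 7*I*sqrt(10)/4)*(-41) = -39 + (28 + 7*I*sqrt(10)/4)*(-41) = -39 + (-1148 - 287*I*sqrt(10)/4) = -1187 - 287*I*sqrt(10)/4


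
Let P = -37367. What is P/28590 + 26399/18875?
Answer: 9889057/107927250 ≈ 0.091627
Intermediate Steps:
P/28590 + 26399/18875 = -37367/28590 + 26399/18875 = 9889057/107927250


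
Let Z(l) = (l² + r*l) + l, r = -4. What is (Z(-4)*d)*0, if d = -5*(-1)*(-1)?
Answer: 0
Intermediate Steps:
Z(l) = l² - 3*l (Z(l) = (l² - 4*l) + l = l² - 3*l)
d = -5 (d = 5*(-1) = -5)
(Z(-4)*d)*0 = (-4*(-3 - 4)*(-5))*0 = (-4*(-7)*(-5))*0 = (28*(-5))*0 = -140*0 = 0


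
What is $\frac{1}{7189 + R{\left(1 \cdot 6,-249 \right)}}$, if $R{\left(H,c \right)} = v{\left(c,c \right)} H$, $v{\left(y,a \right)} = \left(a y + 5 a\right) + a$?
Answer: $\frac{1}{370231} \approx 2.701 \cdot 10^{-6}$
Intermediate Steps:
$v{\left(y,a \right)} = 6 a + a y$ ($v{\left(y,a \right)} = \left(5 a + a y\right) + a = 6 a + a y$)
$R{\left(H,c \right)} = H c \left(6 + c\right)$ ($R{\left(H,c \right)} = c \left(6 + c\right) H = H c \left(6 + c\right)$)
$\frac{1}{7189 + R{\left(1 \cdot 6,-249 \right)}} = \frac{1}{7189 + 1 \cdot 6 \left(-249\right) \left(6 - 249\right)} = \frac{1}{7189 + 6 \left(-249\right) \left(-243\right)} = \frac{1}{7189 + 363042} = \frac{1}{370231}$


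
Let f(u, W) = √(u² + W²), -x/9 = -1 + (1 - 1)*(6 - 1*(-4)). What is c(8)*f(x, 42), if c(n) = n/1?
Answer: 24*√205 ≈ 343.63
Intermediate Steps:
c(n) = n (c(n) = n*1 = n)
x = 9 (x = -9*(-1 + (1 - 1)*(6 - 1*(-4))) = -9*(-1 + 0*(6 + 4)) = -9*(-1 + 0*10) = -9*(-1 + 0) = -9*(-1) = 9)
f(u, W) = √(W² + u²)
c(8)*f(x, 42) = 8*√(42² + 9²) = 8*√(1764 + 81) = 8*√1845 = 8*(3*√205) = 24*√205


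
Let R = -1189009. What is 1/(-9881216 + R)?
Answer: -1/11070225 ≈ -9.0332e-8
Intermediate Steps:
1/(-9881216 + R) = 1/(-9881216 - 1189009) = 1/(-11070225) = -1/11070225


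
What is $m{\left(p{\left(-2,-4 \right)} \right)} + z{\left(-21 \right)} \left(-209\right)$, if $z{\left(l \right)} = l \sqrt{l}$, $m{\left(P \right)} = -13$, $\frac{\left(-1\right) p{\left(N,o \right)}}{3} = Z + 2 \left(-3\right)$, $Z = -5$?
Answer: $-13 + 4389 i \sqrt{21} \approx -13.0 + 20113.0 i$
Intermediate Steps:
$p{\left(N,o \right)} = 33$ ($p{\left(N,o \right)} = - 3 \left(-5 + 2 \left(-3\right)\right) = - 3 \left(-5 - 6\right) = \left(-3\right) \left(-11\right) = 33$)
$z{\left(l \right)} = l^{\frac{3}{2}}$
$m{\left(p{\left(-2,-4 \right)} \right)} + z{\left(-21 \right)} \left(-209\right) = -13 + \left(-21\right)^{\frac{3}{2}} \left(-209\right) = -13 + - 21 i \sqrt{21} \left(-209\right) = -13 + 4389 i \sqrt{21}$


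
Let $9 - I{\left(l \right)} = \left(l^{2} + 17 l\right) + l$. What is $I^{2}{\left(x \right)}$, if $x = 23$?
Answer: $872356$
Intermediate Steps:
$I{\left(l \right)} = 9 - l^{2} - 18 l$ ($I{\left(l \right)} = 9 - \left(\left(l^{2} + 17 l\right) + l\right) = 9 - \left(l^{2} + 18 l\right) = 9 - l^{2} - 18 l$)
$I^{2}{\left(x \right)} = \left(9 - 23^{2} - 414\right)^{2} = \left(9 - 529 - 414\right)^{2} = \left(-934\right)^{2} = 872356$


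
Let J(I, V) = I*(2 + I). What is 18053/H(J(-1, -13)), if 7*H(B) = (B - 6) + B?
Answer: -126371/8 ≈ -15796.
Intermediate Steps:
H(B) = -6/7 + 2*B/7 (H(B) = ((B - 6) + B)/7 = ((-6 + B) + B)/7 = (-6 + 2*B)/7 = -6/7 + 2*B/7)
18053/H(J(-1, -13)) = 18053/(-6/7 + 2*(-(2 - 1))/7) = 18053/(-6/7 + 2*(-1*1)/7) = 18053/(-6/7 + (2/7)*(-1)) = 18053/(-6/7 - 2/7) = 18053/(-8/7) = 18053*(-7/8) = -126371/8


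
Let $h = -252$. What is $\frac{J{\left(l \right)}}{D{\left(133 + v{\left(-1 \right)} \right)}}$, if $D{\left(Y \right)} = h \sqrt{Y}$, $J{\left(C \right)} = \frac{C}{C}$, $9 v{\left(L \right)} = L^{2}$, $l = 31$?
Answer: $- \frac{\sqrt{1198}}{100632} \approx -0.00034395$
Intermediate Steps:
$v{\left(L \right)} = \frac{L^{2}}{9}$
$J{\left(C \right)} = 1$
$D{\left(Y \right)} = - 252 \sqrt{Y}$
$\frac{J{\left(l \right)}}{D{\left(133 + v{\left(-1 \right)} \right)}} = 1 \frac{1}{\left(-252\right) \sqrt{133 + \frac{\left(-1\right)^{2}}{9}}} = 1 \frac{1}{\left(-252\right) \sqrt{133 + \frac{1}{9} \cdot 1}} = 1 \frac{1}{\left(-252\right) \sqrt{133 + \frac{1}{9}}} = 1 \frac{1}{\left(-252\right) \sqrt{\frac{1198}{9}}} = 1 \frac{1}{\left(-252\right) \frac{\sqrt{1198}}{3}} = 1 \frac{1}{\left(-84\right) \sqrt{1198}} = 1 \left(- \frac{\sqrt{1198}}{100632}\right) = - \frac{\sqrt{1198}}{100632}$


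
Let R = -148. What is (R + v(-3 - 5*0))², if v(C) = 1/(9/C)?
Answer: 198025/9 ≈ 22003.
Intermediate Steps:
v(C) = C/9
(R + v(-3 - 5*0))² = (-148 + (-3 - 5*0)/9)² = (-148 + (-3 + 0)/9)² = (-148 + (⅑)*(-3))² = (-148 - ⅓)² = (-445/3)² = 198025/9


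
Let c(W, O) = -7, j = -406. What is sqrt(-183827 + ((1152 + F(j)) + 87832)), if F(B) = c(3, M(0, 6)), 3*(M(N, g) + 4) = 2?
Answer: 5*I*sqrt(3794) ≈ 307.98*I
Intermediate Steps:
M(N, g) = -10/3 (M(N, g) = -4 + (1/3)*2 = -4 + 2/3 = -10/3)
F(B) = -7
sqrt(-183827 + ((1152 + F(j)) + 87832)) = sqrt(-183827 + ((1152 - 7) + 87832)) = sqrt(-183827 + (1145 + 87832)) = sqrt(-183827 + 88977) = sqrt(-94850) = 5*I*sqrt(3794)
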